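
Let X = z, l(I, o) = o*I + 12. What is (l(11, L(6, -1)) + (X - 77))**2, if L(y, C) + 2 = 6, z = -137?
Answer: 24964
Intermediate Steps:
L(y, C) = 4 (L(y, C) = -2 + 6 = 4)
l(I, o) = 12 + I*o (l(I, o) = I*o + 12 = 12 + I*o)
X = -137
(l(11, L(6, -1)) + (X - 77))**2 = ((12 + 11*4) + (-137 - 77))**2 = ((12 + 44) - 214)**2 = (56 - 214)**2 = (-158)**2 = 24964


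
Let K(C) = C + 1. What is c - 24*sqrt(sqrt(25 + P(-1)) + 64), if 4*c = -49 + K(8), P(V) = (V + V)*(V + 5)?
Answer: -10 - 24*sqrt(64 + sqrt(17)) ≈ -208.09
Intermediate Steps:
P(V) = 2*V*(5 + V) (P(V) = (2*V)*(5 + V) = 2*V*(5 + V))
K(C) = 1 + C
c = -10 (c = (-49 + (1 + 8))/4 = (-49 + 9)/4 = (1/4)*(-40) = -10)
c - 24*sqrt(sqrt(25 + P(-1)) + 64) = -10 - 24*sqrt(sqrt(25 + 2*(-1)*(5 - 1)) + 64) = -10 - 24*sqrt(sqrt(25 + 2*(-1)*4) + 64) = -10 - 24*sqrt(sqrt(25 - 8) + 64) = -10 - 24*sqrt(sqrt(17) + 64) = -10 - 24*sqrt(64 + sqrt(17))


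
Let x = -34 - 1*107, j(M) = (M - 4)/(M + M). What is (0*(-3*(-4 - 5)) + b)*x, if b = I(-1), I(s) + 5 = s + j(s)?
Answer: 987/2 ≈ 493.50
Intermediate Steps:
j(M) = (-4 + M)/(2*M) (j(M) = (-4 + M)/((2*M)) = (-4 + M)*(1/(2*M)) = (-4 + M)/(2*M))
I(s) = -5 + s + (-4 + s)/(2*s) (I(s) = -5 + (s + (-4 + s)/(2*s)) = -5 + s + (-4 + s)/(2*s))
b = -7/2 (b = -9/2 - 1 - 2/(-1) = -9/2 - 1 - 2*(-1) = -9/2 - 1 + 2 = -7/2 ≈ -3.5000)
x = -141 (x = -34 - 107 = -141)
(0*(-3*(-4 - 5)) + b)*x = (0*(-3*(-4 - 5)) - 7/2)*(-141) = (0*(-3*(-9)) - 7/2)*(-141) = (0*27 - 7/2)*(-141) = (0 - 7/2)*(-141) = -7/2*(-141) = 987/2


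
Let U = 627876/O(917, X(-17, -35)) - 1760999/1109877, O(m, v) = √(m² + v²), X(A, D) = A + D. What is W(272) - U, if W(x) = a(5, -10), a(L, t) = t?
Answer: -9337771/1109877 - 627876*√843593/843593 ≈ -692.02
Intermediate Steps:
W(x) = -10
U = -1760999/1109877 + 627876*√843593/843593 (U = 627876/(√(917² + (-17 - 35)²)) - 1760999/1109877 = 627876/(√(840889 + (-52)²)) - 1760999*1/1109877 = 627876/(√(840889 + 2704)) - 1760999/1109877 = 627876/(√843593) - 1760999/1109877 = 627876*(√843593/843593) - 1760999/1109877 = 627876*√843593/843593 - 1760999/1109877 = -1760999/1109877 + 627876*√843593/843593 ≈ 682.02)
W(272) - U = -10 - (-1760999/1109877 + 627876*√843593/843593) = -10 + (1760999/1109877 - 627876*√843593/843593) = -9337771/1109877 - 627876*√843593/843593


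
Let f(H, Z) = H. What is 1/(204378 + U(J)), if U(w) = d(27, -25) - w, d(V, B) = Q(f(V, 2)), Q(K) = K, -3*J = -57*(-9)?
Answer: 1/204576 ≈ 4.8882e-6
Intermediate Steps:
J = -171 (J = -(-19)*(-9) = -⅓*513 = -171)
d(V, B) = V
U(w) = 27 - w
1/(204378 + U(J)) = 1/(204378 + (27 - 1*(-171))) = 1/(204378 + (27 + 171)) = 1/(204378 + 198) = 1/204576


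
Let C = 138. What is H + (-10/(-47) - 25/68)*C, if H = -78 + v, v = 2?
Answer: -155603/1598 ≈ -97.374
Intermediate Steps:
H = -76 (H = -78 + 2 = -76)
H + (-10/(-47) - 25/68)*C = -76 + (-10/(-47) - 25/68)*138 = -76 + (-10*(-1/47) - 25*1/68)*138 = -76 + (10/47 - 25/68)*138 = -76 - 495/3196*138 = -76 - 34155/1598 = -155603/1598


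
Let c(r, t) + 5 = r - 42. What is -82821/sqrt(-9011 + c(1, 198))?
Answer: 27607*I*sqrt(9057)/3019 ≈ 870.26*I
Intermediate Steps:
c(r, t) = -47 + r (c(r, t) = -5 + (r - 42) = -5 + (-42 + r) = -47 + r)
-82821/sqrt(-9011 + c(1, 198)) = -82821/sqrt(-9011 + (-47 + 1)) = -82821/sqrt(-9011 - 46) = -82821*(-I*sqrt(9057)/9057) = -(-27607)*I*sqrt(9057)/3019 = 27607*I*sqrt(9057)/3019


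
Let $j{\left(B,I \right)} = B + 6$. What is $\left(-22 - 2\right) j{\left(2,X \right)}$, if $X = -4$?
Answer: $-192$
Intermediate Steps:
$j{\left(B,I \right)} = 6 + B$
$\left(-22 - 2\right) j{\left(2,X \right)} = \left(-22 - 2\right) \left(6 + 2\right) = \left(-24\right) 8 = -192$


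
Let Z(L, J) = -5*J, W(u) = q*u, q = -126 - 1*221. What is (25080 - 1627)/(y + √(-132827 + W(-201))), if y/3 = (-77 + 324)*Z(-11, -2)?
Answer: 914667/289322 - 23453*I*√15770/27485590 ≈ 3.1614 - 0.10715*I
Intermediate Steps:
q = -347 (q = -126 - 221 = -347)
W(u) = -347*u
y = 7410 (y = 3*((-77 + 324)*(-5*(-2))) = 3*(247*10) = 3*2470 = 7410)
(25080 - 1627)/(y + √(-132827 + W(-201))) = (25080 - 1627)/(7410 + √(-132827 - 347*(-201))) = 23453/(7410 + √(-132827 + 69747)) = 23453/(7410 + √(-63080)) = 23453/(7410 + 2*I*√15770)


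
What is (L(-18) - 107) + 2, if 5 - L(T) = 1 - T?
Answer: -119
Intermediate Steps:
L(T) = 4 + T (L(T) = 5 - (1 - T) = 5 + (-1 + T) = 4 + T)
(L(-18) - 107) + 2 = ((4 - 18) - 107) + 2 = (-14 - 107) + 2 = -121 + 2 = -119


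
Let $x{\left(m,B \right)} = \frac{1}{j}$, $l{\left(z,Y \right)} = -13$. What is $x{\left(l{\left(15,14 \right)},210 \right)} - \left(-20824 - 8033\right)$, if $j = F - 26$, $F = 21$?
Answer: $\frac{144284}{5} \approx 28857.0$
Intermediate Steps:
$j = -5$ ($j = 21 - 26 = -5$)
$x{\left(m,B \right)} = - \frac{1}{5}$ ($x{\left(m,B \right)} = \frac{1}{-5} = - \frac{1}{5}$)
$x{\left(l{\left(15,14 \right)},210 \right)} - \left(-20824 - 8033\right) = - \frac{1}{5} - \left(-20824 - 8033\right) = - \frac{1}{5} - -28857 = - \frac{1}{5} + 28857 = \frac{144284}{5}$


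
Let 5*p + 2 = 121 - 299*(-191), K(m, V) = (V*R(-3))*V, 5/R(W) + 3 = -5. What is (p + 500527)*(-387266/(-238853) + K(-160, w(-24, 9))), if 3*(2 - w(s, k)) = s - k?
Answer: -508728375545991/9554120 ≈ -5.3247e+7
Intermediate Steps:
w(s, k) = 2 - s/3 + k/3 (w(s, k) = 2 - (s - k)/3 = 2 + (-s/3 + k/3) = 2 - s/3 + k/3)
R(W) = -5/8 (R(W) = 5/(-3 - 5) = 5/(-8) = 5*(-⅛) = -5/8)
K(m, V) = -5*V²/8 (K(m, V) = (V*(-5/8))*V = (-5*V/8)*V = -5*V²/8)
p = 57228/5 (p = -⅖ + (121 - 299*(-191))/5 = -⅖ + (121 + 57109)/5 = -⅖ + (⅕)*57230 = -⅖ + 11446 = 57228/5 ≈ 11446.)
(p + 500527)*(-387266/(-238853) + K(-160, w(-24, 9))) = (57228/5 + 500527)*(-387266/(-238853) - 5*(2 - ⅓*(-24) + (⅓)*9)²/8) = 2559863*(-387266*(-1/238853) - 5*(2 + 8 + 3)²/8)/5 = 2559863*(387266/238853 - 5/8*13²)/5 = 2559863*(387266/238853 - 5/8*169)/5 = 2559863*(387266/238853 - 845/8)/5 = (2559863/5)*(-198732657/1910824) = -508728375545991/9554120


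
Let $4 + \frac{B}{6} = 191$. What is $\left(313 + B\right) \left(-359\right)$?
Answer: $-515165$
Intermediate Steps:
$B = 1122$ ($B = -24 + 6 \cdot 191 = -24 + 1146 = 1122$)
$\left(313 + B\right) \left(-359\right) = \left(313 + 1122\right) \left(-359\right) = 1435 \left(-359\right) = -515165$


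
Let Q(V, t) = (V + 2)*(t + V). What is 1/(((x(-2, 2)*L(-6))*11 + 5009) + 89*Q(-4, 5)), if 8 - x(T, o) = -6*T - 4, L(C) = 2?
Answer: 1/4831 ≈ 0.00020700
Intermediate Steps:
x(T, o) = 12 + 6*T (x(T, o) = 8 - (-6*T - 4) = 8 - (-4 - 6*T) = 8 + (4 + 6*T) = 12 + 6*T)
Q(V, t) = (2 + V)*(V + t)
1/(((x(-2, 2)*L(-6))*11 + 5009) + 89*Q(-4, 5)) = 1/((((12 + 6*(-2))*2)*11 + 5009) + 89*((-4)² + 2*(-4) + 2*5 - 4*5)) = 1/((((12 - 12)*2)*11 + 5009) + 89*(16 - 8 + 10 - 20)) = 1/(((0*2)*11 + 5009) + 89*(-2)) = 1/((0*11 + 5009) - 178) = 1/((0 + 5009) - 178) = 1/(5009 - 178) = 1/4831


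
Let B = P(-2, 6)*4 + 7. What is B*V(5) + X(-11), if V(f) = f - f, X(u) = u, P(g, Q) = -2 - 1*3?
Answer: -11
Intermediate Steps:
P(g, Q) = -5 (P(g, Q) = -2 - 3 = -5)
V(f) = 0
B = -13 (B = -5*4 + 7 = -20 + 7 = -13)
B*V(5) + X(-11) = -13*0 - 11 = 0 - 11 = -11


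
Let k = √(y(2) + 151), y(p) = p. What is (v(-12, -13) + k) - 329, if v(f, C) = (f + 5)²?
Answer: -280 + 3*√17 ≈ -267.63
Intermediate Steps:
v(f, C) = (5 + f)²
k = 3*√17 (k = √(2 + 151) = √153 = 3*√17 ≈ 12.369)
(v(-12, -13) + k) - 329 = ((5 - 12)² + 3*√17) - 329 = ((-7)² + 3*√17) - 329 = (49 + 3*√17) - 329 = -280 + 3*√17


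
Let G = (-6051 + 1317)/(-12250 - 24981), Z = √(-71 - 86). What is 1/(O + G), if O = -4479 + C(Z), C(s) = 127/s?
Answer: -974715311203305/4365648298947349894 + 176040714847*I*√157/4365648298947349894 ≈ -0.00022327 + 5.0526e-7*I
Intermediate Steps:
Z = I*√157 (Z = √(-157) = I*√157 ≈ 12.53*I)
O = -4479 - 127*I*√157/157 (O = -4479 + 127/((I*√157)) = -4479 + 127*(-I*√157/157) = -4479 - 127*I*√157/157 ≈ -4479.0 - 10.136*I)
G = 4734/37231 (G = -4734/(-37231) = -4734*(-1/37231) = 4734/37231 ≈ 0.12715)
1/(O + G) = 1/((-4479 - 127*I*√157/157) + 4734/37231) = 1/(-166752915/37231 - 127*I*√157/157)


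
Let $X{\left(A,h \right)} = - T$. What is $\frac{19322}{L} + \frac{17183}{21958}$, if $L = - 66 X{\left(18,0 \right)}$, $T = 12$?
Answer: $\frac{109470353}{4347684} \approx 25.179$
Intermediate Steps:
$X{\left(A,h \right)} = -12$ ($X{\left(A,h \right)} = \left(-1\right) 12 = -12$)
$L = 792$ ($L = \left(-66\right) \left(-12\right) = 792$)
$\frac{19322}{L} + \frac{17183}{21958} = \frac{19322}{792} + \frac{17183}{21958} = 19322 \cdot \frac{1}{792} + 17183 \cdot \frac{1}{21958} = \frac{9661}{396} + \frac{17183}{21958} = \frac{109470353}{4347684}$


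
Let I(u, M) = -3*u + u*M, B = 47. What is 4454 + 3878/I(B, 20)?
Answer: 3562624/799 ≈ 4458.9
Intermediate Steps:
I(u, M) = -3*u + M*u
4454 + 3878/I(B, 20) = 4454 + 3878/((47*(-3 + 20))) = 4454 + 3878/((47*17)) = 4454 + 3878/799 = 3562624/799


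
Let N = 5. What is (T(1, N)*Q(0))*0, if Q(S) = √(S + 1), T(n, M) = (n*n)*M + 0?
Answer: 0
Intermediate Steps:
T(n, M) = M*n² (T(n, M) = n²*M + 0 = M*n² + 0 = M*n²)
Q(S) = √(1 + S)
(T(1, N)*Q(0))*0 = ((5*1²)*√(1 + 0))*0 = ((5*1)*√1)*0 = (5*1)*0 = 5*0 = 0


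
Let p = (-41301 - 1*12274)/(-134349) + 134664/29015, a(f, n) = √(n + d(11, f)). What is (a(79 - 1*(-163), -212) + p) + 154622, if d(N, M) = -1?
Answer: 602757267380531/3898136235 + I*√213 ≈ 1.5463e+5 + 14.595*I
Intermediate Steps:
a(f, n) = √(-1 + n) (a(f, n) = √(n - 1) = √(-1 + n))
p = 19646452361/3898136235 (p = (-41301 - 12274)*(-1/134349) + 134664*(1/29015) = -53575*(-1/134349) + 134664/29015 = 53575/134349 + 134664/29015 = 19646452361/3898136235 ≈ 5.0400)
(a(79 - 1*(-163), -212) + p) + 154622 = (√(-1 - 212) + 19646452361/3898136235) + 154622 = (√(-213) + 19646452361/3898136235) + 154622 = (I*√213 + 19646452361/3898136235) + 154622 = (19646452361/3898136235 + I*√213) + 154622 = 602757267380531/3898136235 + I*√213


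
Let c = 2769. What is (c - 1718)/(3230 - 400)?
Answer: 1051/2830 ≈ 0.37138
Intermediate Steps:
(c - 1718)/(3230 - 400) = (2769 - 1718)/(3230 - 400) = 1051/2830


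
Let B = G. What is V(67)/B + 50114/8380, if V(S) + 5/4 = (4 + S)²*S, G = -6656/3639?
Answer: -10299162293231/55777280 ≈ -1.8465e+5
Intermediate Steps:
G = -6656/3639 (G = -6656*1/3639 = -6656/3639 ≈ -1.8291)
B = -6656/3639 ≈ -1.8291
V(S) = -5/4 + S*(4 + S)² (V(S) = -5/4 + (4 + S)²*S = -5/4 + S*(4 + S)²)
V(67)/B + 50114/8380 = (-5/4 + 67*(4 + 67)²)/(-6656/3639) + 50114/8380 = (-5/4 + 67*71²)*(-3639/6656) + 50114*(1/8380) = (-5/4 + 67*5041)*(-3639/6656) + 25057/4190 = (-5/4 + 337747)*(-3639/6656) + 25057/4190 = (1350983/4)*(-3639/6656) + 25057/4190 = -4916227137/26624 + 25057/4190 = -10299162293231/55777280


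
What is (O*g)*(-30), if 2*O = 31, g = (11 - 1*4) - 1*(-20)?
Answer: -12555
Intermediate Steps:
g = 27 (g = (11 - 4) + 20 = 7 + 20 = 27)
O = 31/2 (O = (½)*31 = 31/2 ≈ 15.500)
(O*g)*(-30) = ((31/2)*27)*(-30) = (837/2)*(-30) = -12555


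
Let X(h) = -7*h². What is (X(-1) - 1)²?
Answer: 64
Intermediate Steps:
(X(-1) - 1)² = (-7*(-1)² - 1)² = (-7*1 - 1)² = (-7 - 1)² = (-8)² = 64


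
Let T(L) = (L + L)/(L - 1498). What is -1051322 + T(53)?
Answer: -1519160396/1445 ≈ -1.0513e+6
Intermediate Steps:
T(L) = 2*L/(-1498 + L) (T(L) = (2*L)/(-1498 + L) = 2*L/(-1498 + L))
-1051322 + T(53) = -1051322 + 2*53/(-1498 + 53) = -1051322 + 2*53/(-1445) = -1051322 + 2*53*(-1/1445) = -1051322 - 106/1445 = -1519160396/1445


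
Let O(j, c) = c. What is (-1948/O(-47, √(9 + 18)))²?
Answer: 3794704/27 ≈ 1.4054e+5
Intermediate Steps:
(-1948/O(-47, √(9 + 18)))² = (-1948/√(9 + 18))² = (-1948*√3/9)² = 3794704/27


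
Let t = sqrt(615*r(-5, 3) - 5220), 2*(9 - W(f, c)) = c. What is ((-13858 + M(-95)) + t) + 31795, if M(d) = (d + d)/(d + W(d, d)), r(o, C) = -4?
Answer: 1381529/77 + 16*I*sqrt(30) ≈ 17942.0 + 87.636*I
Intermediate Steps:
W(f, c) = 9 - c/2
M(d) = 2*d/(9 + d/2) (M(d) = (d + d)/(d + (9 - d/2)) = (2*d)/(9 + d/2) = 2*d/(9 + d/2))
t = 16*I*sqrt(30) (t = sqrt(615*(-4) - 5220) = sqrt(-2460 - 5220) = sqrt(-7680) = 16*I*sqrt(30) ≈ 87.636*I)
((-13858 + M(-95)) + t) + 31795 = ((-13858 + 4*(-95)/(18 - 95)) + 16*I*sqrt(30)) + 31795 = ((-13858 + 4*(-95)/(-77)) + 16*I*sqrt(30)) + 31795 = ((-13858 + 4*(-95)*(-1/77)) + 16*I*sqrt(30)) + 31795 = ((-13858 + 380/77) + 16*I*sqrt(30)) + 31795 = (-1066686/77 + 16*I*sqrt(30)) + 31795 = 1381529/77 + 16*I*sqrt(30)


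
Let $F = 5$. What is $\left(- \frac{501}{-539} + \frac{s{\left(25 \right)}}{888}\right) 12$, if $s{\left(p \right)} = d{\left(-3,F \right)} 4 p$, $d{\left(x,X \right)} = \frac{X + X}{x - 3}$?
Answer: $\frac{532582}{59829} \approx 8.9017$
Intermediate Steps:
$d{\left(x,X \right)} = \frac{2 X}{-3 + x}$
$s{\left(p \right)} = - \frac{20 p}{3}$ ($s{\left(p \right)} = 2 \cdot 5 \frac{1}{-3 - 3} \cdot 4 p = 2 \cdot 5 \frac{1}{-6} \cdot 4 p = 2 \cdot 5 \left(- \frac{1}{6}\right) 4 p = \left(- \frac{5}{3}\right) 4 p = - \frac{20 p}{3}$)
$\left(- \frac{501}{-539} + \frac{s{\left(25 \right)}}{888}\right) 12 = \left(- \frac{501}{-539} + \frac{\left(- \frac{20}{3}\right) 25}{888}\right) 12 = \left(\left(-501\right) \left(- \frac{1}{539}\right) - \frac{125}{666}\right) 12 = \left(\frac{501}{539} - \frac{125}{666}\right) 12 = \frac{266291}{358974} \cdot 12 = \frac{532582}{59829}$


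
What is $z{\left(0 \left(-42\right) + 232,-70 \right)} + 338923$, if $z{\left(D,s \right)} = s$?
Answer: $338853$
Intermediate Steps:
$z{\left(0 \left(-42\right) + 232,-70 \right)} + 338923 = -70 + 338923 = 338853$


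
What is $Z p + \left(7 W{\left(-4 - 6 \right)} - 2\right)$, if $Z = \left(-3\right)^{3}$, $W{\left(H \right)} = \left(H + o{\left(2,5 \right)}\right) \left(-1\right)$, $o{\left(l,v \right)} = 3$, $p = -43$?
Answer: $1208$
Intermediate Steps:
$W{\left(H \right)} = -3 - H$ ($W{\left(H \right)} = \left(H + 3\right) \left(-1\right) = \left(3 + H\right) \left(-1\right) = -3 - H$)
$Z = -27$
$Z p + \left(7 W{\left(-4 - 6 \right)} - 2\right) = \left(-27\right) \left(-43\right) - \left(2 - 7 \left(-3 - \left(-4 - 6\right)\right)\right) = 1161 - \left(2 - 7 \left(-3 - \left(-4 - 6\right)\right)\right) = 1161 - \left(2 - 7 \left(-3 - -10\right)\right) = 1161 - \left(2 - 7 \left(-3 + 10\right)\right) = 1161 + \left(7 \cdot 7 - 2\right) = 1161 + \left(49 - 2\right) = 1161 + 47 = 1208$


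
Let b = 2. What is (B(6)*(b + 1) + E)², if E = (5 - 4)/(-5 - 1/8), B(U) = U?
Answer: 532900/1681 ≈ 317.01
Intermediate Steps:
E = -8/41 (E = 1/(-5 - 1*⅛) = 1/(-5 - ⅛) = 1/(-41/8) = 1*(-8/41) = -8/41 ≈ -0.19512)
(B(6)*(b + 1) + E)² = (6*(2 + 1) - 8/41)² = (6*3 - 8/41)² = (18 - 8/41)² = (730/41)² = 532900/1681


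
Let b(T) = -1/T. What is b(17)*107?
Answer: -107/17 ≈ -6.2941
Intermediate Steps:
b(17)*107 = -1/17*107 = -107/17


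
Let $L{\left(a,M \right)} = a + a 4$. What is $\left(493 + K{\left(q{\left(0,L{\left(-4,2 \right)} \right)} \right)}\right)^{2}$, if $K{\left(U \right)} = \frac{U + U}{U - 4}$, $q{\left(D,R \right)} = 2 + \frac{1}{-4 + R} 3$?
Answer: $\frac{69739201}{289} \approx 2.4131 \cdot 10^{5}$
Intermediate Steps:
$L{\left(a,M \right)} = 5 a$ ($L{\left(a,M \right)} = a + 4 a = 5 a$)
$q{\left(D,R \right)} = 2 + \frac{3}{-4 + R}$
$K{\left(U \right)} = \frac{2 U}{-4 + U}$
$\left(493 + K{\left(q{\left(0,L{\left(-4,2 \right)} \right)} \right)}\right)^{2} = \left(493 + \frac{2 \frac{-5 + 2 \cdot 5 \left(-4\right)}{-4 + 5 \left(-4\right)}}{-4 + \frac{-5 + 2 \cdot 5 \left(-4\right)}{-4 + 5 \left(-4\right)}}\right)^{2} = \left(493 + \frac{2 \frac{-5 + 2 \left(-20\right)}{-4 - 20}}{-4 + \frac{-5 + 2 \left(-20\right)}{-4 - 20}}\right)^{2} = \left(493 + \frac{2 \frac{-5 - 40}{-24}}{-4 + \frac{-5 - 40}{-24}}\right)^{2} = \left(493 + \frac{2 \left(\left(- \frac{1}{24}\right) \left(-45\right)\right)}{-4 - - \frac{15}{8}}\right)^{2} = \left(493 + 2 \cdot \frac{15}{8} \frac{1}{-4 + \frac{15}{8}}\right)^{2} = \left(493 + 2 \cdot \frac{15}{8} \frac{1}{- \frac{17}{8}}\right)^{2} = \left(493 + 2 \cdot \frac{15}{8} \left(- \frac{8}{17}\right)\right)^{2} = \left(493 - \frac{30}{17}\right)^{2} = \left(\frac{8351}{17}\right)^{2} = \frac{69739201}{289}$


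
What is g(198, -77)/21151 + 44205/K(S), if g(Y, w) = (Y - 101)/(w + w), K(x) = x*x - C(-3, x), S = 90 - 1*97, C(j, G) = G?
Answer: 10284779117/13029016 ≈ 789.38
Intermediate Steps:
S = -7 (S = 90 - 97 = -7)
K(x) = x² - x (K(x) = x*x - x = x² - x)
g(Y, w) = (-101 + Y)/(2*w) (g(Y, w) = (-101 + Y)/((2*w)) = (-101 + Y)*(1/(2*w)) = (-101 + Y)/(2*w))
g(198, -77)/21151 + 44205/K(S) = ((½)*(-101 + 198)/(-77))/21151 + 44205/((-7*(-1 - 7))) = ((½)*(-1/77)*97)*(1/21151) + 44205/((-7*(-8))) = -97/154*1/21151 + 44205/56 = -97/3257254 + 44205*(1/56) = -97/3257254 + 6315/8 = 10284779117/13029016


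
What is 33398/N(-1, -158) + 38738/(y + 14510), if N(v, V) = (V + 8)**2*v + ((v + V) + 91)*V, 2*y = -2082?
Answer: 2783133/79170782 ≈ 0.035154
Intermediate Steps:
y = -1041 (y = (1/2)*(-2082) = -1041)
N(v, V) = V*(91 + V + v) + v*(8 + V)**2 (N(v, V) = (8 + V)**2*v + ((V + v) + 91)*V = v*(8 + V)**2 + (91 + V + v)*V = v*(8 + V)**2 + V*(91 + V + v) = V*(91 + V + v) + v*(8 + V)**2)
33398/N(-1, -158) + 38738/(y + 14510) = 33398/((-158)**2 + 91*(-158) - 158*(-1) - (8 - 158)**2) + 38738/(-1041 + 14510) = 33398/(24964 - 14378 + 158 - 1*(-150)**2) + 38738/13469 = 33398/(24964 - 14378 + 158 - 1*22500) + 38738*(1/13469) = 33398/(24964 - 14378 + 158 - 22500) + 38738/13469 = 33398/(-11756) + 38738/13469 = 33398*(-1/11756) + 38738/13469 = -16699/5878 + 38738/13469 = 2783133/79170782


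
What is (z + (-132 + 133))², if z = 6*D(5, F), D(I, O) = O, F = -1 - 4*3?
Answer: 5929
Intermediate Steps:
F = -13 (F = -1 - 12 = -13)
z = -78 (z = 6*(-13) = -78)
(z + (-132 + 133))² = (-78 + (-132 + 133))² = (-78 + 1)² = (-77)² = 5929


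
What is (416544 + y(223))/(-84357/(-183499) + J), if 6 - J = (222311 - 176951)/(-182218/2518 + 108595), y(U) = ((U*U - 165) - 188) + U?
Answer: 324635809395828127/4207644373801 ≈ 77154.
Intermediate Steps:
y(U) = -353 + U + U² (y(U) = ((U² - 165) - 188) + U = ((-165 + U²) - 188) + U = (-353 + U²) + U = -353 + U + U²)
J = 63555978/11385833 (J = 6 - (222311 - 176951)/(-182218/2518 + 108595) = 6 - 45360/(-182218*1/2518 + 108595) = 6 - 45360/(-91109/1259 + 108595) = 6 - 45360/136629996/1259 = 6 - 45360*1259/136629996 = 6 - 1*4759020/11385833 = 6 - 4759020/11385833 = 63555978/11385833 ≈ 5.5820)
(416544 + y(223))/(-84357/(-183499) + J) = (416544 + (-353 + 223 + 223²))/(-84357/(-183499) + 63555978/11385833) = (416544 + (-353 + 223 + 49729))/(-84357*(-1/183499) + 63555978/11385833) = (416544 + 49599)/(84357/183499 + 63555978/11385833) = 466143/(12622933121403/2089288969667) = 466143*(2089288969667/12622933121403) = 324635809395828127/4207644373801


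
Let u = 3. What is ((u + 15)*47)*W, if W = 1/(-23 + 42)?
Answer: 846/19 ≈ 44.526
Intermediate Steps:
W = 1/19 ≈ 0.052632
((u + 15)*47)*W = ((3 + 15)*47)*(1/19) = (18*47)*(1/19) = 846*(1/19) = 846/19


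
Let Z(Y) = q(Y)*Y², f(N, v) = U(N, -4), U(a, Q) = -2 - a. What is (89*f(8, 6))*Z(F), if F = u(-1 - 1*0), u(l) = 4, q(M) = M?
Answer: -56960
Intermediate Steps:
F = 4
f(N, v) = -2 - N
Z(Y) = Y³ (Z(Y) = Y*Y² = Y³)
(89*f(8, 6))*Z(F) = (89*(-2 - 1*8))*4³ = (89*(-2 - 8))*64 = (89*(-10))*64 = -890*64 = -56960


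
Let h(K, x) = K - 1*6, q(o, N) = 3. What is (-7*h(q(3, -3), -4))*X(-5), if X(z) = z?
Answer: -105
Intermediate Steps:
h(K, x) = -6 + K (h(K, x) = K - 6 = -6 + K)
(-7*h(q(3, -3), -4))*X(-5) = -7*(-6 + 3)*(-5) = -7*(-3)*(-5) = 21*(-5) = -105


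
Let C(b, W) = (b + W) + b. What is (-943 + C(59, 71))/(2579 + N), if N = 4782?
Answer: -754/7361 ≈ -0.10243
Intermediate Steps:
C(b, W) = W + 2*b (C(b, W) = (W + b) + b = W + 2*b)
(-943 + C(59, 71))/(2579 + N) = (-943 + (71 + 2*59))/(2579 + 4782) = (-943 + (71 + 118))/7361 = (-943 + 189)*(1/7361) = -754*1/7361 = -754/7361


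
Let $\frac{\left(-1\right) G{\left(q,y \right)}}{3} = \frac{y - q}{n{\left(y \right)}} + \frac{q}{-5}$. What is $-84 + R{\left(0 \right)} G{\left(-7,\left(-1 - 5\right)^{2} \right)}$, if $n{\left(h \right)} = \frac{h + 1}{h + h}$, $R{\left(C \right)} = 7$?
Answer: $- \frac{346059}{185} \approx -1870.6$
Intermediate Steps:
$n{\left(h \right)} = \frac{1 + h}{2 h}$
$G{\left(q,y \right)} = \frac{3 q}{5} - \frac{6 y \left(y - q\right)}{1 + y}$ ($G{\left(q,y \right)} = - 3 \left(\frac{y - q}{\frac{1}{2} \frac{1}{y} \left(1 + y\right)} + \frac{q}{-5}\right) = - 3 \left(\left(y - q\right) \frac{2 y}{1 + y} + q \left(- \frac{1}{5}\right)\right) = - 3 \left(\frac{2 y \left(y - q\right)}{1 + y} - \frac{q}{5}\right) = - 3 \left(- \frac{q}{5} + \frac{2 y \left(y - q\right)}{1 + y}\right) = \frac{3 q}{5} - \frac{6 y \left(y - q\right)}{1 + y}$)
$-84 + R{\left(0 \right)} G{\left(-7,\left(-1 - 5\right)^{2} \right)} = -84 + 7 \frac{3 \left(- 7 \left(1 + \left(-1 - 5\right)^{2}\right) + 10 \left(-1 - 5\right)^{2} \left(-7 - \left(-1 - 5\right)^{2}\right)\right)}{5 \left(1 + \left(-1 - 5\right)^{2}\right)} = -84 + 7 \frac{3 \left(- 7 \left(1 + \left(-6\right)^{2}\right) + 10 \left(-6\right)^{2} \left(-7 - \left(-6\right)^{2}\right)\right)}{5 \left(1 + \left(-6\right)^{2}\right)} = -84 + 7 \frac{3 \left(- 7 \left(1 + 36\right) + 10 \cdot 36 \left(-7 - 36\right)\right)}{5 \left(1 + 36\right)} = -84 + 7 \frac{3 \left(\left(-7\right) 37 + 10 \cdot 36 \left(-7 - 36\right)\right)}{5 \cdot 37} = -84 + 7 \cdot \frac{3}{5} \cdot \frac{1}{37} \left(-259 + 10 \cdot 36 \left(-43\right)\right) = -84 + 7 \cdot \frac{3}{5} \cdot \frac{1}{37} \left(-259 - 15480\right) = -84 + 7 \cdot \frac{3}{5} \cdot \frac{1}{37} \left(-15739\right) = -84 + 7 \left(- \frac{47217}{185}\right) = -84 - \frac{330519}{185} = - \frac{346059}{185}$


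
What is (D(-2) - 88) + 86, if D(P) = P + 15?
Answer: 11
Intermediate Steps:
D(P) = 15 + P
(D(-2) - 88) + 86 = ((15 - 2) - 88) + 86 = (13 - 88) + 86 = -75 + 86 = 11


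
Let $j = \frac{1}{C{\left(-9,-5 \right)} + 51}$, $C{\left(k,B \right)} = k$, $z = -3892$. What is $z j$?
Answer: $- \frac{278}{3} \approx -92.667$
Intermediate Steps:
$j = \frac{1}{42}$ ($j = \frac{1}{-9 + 51} = \frac{1}{42} \approx 0.02381$)
$z j = \left(-3892\right) \frac{1}{42} = - \frac{278}{3}$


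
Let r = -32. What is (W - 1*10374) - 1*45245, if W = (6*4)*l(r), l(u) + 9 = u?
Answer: -56603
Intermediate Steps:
l(u) = -9 + u
W = -984 (W = (6*4)*(-9 - 32) = 24*(-41) = -984)
(W - 1*10374) - 1*45245 = (-984 - 1*10374) - 1*45245 = (-984 - 10374) - 45245 = -11358 - 45245 = -56603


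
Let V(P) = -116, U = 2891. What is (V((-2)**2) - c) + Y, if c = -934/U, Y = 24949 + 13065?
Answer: 109564052/2891 ≈ 37898.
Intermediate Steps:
Y = 38014
c = -934/2891 ≈ -0.32307
(V((-2)**2) - c) + Y = (-116 - 1*(-934/2891)) + 38014 = (-116 + 934/2891) + 38014 = -334422/2891 + 38014 = 109564052/2891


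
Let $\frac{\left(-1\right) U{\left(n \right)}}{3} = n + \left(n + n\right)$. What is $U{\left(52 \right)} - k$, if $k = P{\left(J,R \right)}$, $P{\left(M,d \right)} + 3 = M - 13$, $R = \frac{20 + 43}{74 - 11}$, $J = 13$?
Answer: $-465$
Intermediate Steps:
$U{\left(n \right)} = - 9 n$ ($U{\left(n \right)} = - 3 \left(n + \left(n + n\right)\right) = - 3 \left(n + 2 n\right) = - 3 \cdot 3 n = - 9 n$)
$R = 1$ ($R = \frac{63}{63} = 63 \cdot \frac{1}{63} = 1$)
$P{\left(M,d \right)} = -16 + M$ ($P{\left(M,d \right)} = -3 + \left(M - 13\right) = -3 + \left(-13 + M\right) = -16 + M$)
$k = -3$ ($k = -16 + 13 = -3$)
$U{\left(52 \right)} - k = \left(-9\right) 52 - -3 = -468 + 3 = -465$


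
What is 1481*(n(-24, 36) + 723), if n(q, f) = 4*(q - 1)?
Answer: 922663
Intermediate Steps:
n(q, f) = -4 + 4*q (n(q, f) = 4*(-1 + q) = -4 + 4*q)
1481*(n(-24, 36) + 723) = 1481*((-4 + 4*(-24)) + 723) = 1481*((-4 - 96) + 723) = 1481*(-100 + 723) = 1481*623 = 922663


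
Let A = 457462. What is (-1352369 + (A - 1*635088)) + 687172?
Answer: -842823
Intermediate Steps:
(-1352369 + (A - 1*635088)) + 687172 = (-1352369 + (457462 - 1*635088)) + 687172 = (-1352369 + (457462 - 635088)) + 687172 = (-1352369 - 177626) + 687172 = -1529995 + 687172 = -842823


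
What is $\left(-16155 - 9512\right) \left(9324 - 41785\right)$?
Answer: $833176487$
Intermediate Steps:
$\left(-16155 - 9512\right) \left(9324 - 41785\right) = \left(-16155 + \left(-17306 + 7794\right)\right) \left(-32461\right) = \left(-16155 - 9512\right) \left(-32461\right) = \left(-25667\right) \left(-32461\right) = 833176487$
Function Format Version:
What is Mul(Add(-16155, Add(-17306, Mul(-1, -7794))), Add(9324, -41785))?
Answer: 833176487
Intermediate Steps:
Mul(Add(-16155, Add(-17306, Mul(-1, -7794))), Add(9324, -41785)) = Mul(Add(-16155, Add(-17306, 7794)), -32461) = Mul(Add(-16155, -9512), -32461) = Mul(-25667, -32461) = 833176487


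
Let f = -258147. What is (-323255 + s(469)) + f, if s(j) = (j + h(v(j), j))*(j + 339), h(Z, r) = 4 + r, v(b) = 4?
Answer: 179734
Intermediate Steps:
s(j) = (4 + 2*j)*(339 + j) (s(j) = (j + (4 + j))*(j + 339) = (4 + 2*j)*(339 + j))
(-323255 + s(469)) + f = (-323255 + (1356 + 2*469**2 + 682*469)) - 258147 = (-323255 + (1356 + 2*219961 + 319858)) - 258147 = (-323255 + (1356 + 439922 + 319858)) - 258147 = (-323255 + 761136) - 258147 = 437881 - 258147 = 179734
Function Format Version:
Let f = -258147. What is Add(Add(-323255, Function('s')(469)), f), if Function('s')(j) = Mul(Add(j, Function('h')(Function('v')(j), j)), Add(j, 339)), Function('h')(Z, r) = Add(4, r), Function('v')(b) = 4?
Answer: 179734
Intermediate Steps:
Function('s')(j) = Mul(Add(4, Mul(2, j)), Add(339, j)) (Function('s')(j) = Mul(Add(j, Add(4, j)), Add(j, 339)) = Mul(Add(4, Mul(2, j)), Add(339, j)))
Add(Add(-323255, Function('s')(469)), f) = Add(Add(-323255, Add(1356, Mul(2, Pow(469, 2)), Mul(682, 469))), -258147) = Add(Add(-323255, Add(1356, Mul(2, 219961), 319858)), -258147) = Add(Add(-323255, Add(1356, 439922, 319858)), -258147) = Add(Add(-323255, 761136), -258147) = Add(437881, -258147) = 179734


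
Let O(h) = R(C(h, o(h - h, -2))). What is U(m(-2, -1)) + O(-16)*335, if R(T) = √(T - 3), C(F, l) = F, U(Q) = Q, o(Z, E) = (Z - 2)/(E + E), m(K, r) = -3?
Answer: -3 + 335*I*√19 ≈ -3.0 + 1460.2*I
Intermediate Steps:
o(Z, E) = (-2 + Z)/(2*E) (o(Z, E) = (-2 + Z)/((2*E)) = (-2 + Z)*(1/(2*E)) = (-2 + Z)/(2*E))
R(T) = √(-3 + T)
O(h) = √(-3 + h)
U(m(-2, -1)) + O(-16)*335 = -3 + √(-3 - 16)*335 = -3 + √(-19)*335 = -3 + (I*√19)*335 = -3 + 335*I*√19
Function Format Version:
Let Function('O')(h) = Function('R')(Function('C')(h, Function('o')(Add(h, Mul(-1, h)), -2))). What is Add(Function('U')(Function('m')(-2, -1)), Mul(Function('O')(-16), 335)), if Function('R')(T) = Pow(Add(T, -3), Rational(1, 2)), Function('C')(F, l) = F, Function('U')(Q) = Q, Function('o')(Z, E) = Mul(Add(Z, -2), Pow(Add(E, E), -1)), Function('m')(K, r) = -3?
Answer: Add(-3, Mul(335, I, Pow(19, Rational(1, 2)))) ≈ Add(-3.0000, Mul(1460.2, I))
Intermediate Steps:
Function('o')(Z, E) = Mul(Rational(1, 2), Pow(E, -1), Add(-2, Z)) (Function('o')(Z, E) = Mul(Add(-2, Z), Pow(Mul(2, E), -1)) = Mul(Add(-2, Z), Mul(Rational(1, 2), Pow(E, -1))) = Mul(Rational(1, 2), Pow(E, -1), Add(-2, Z)))
Function('R')(T) = Pow(Add(-3, T), Rational(1, 2))
Function('O')(h) = Pow(Add(-3, h), Rational(1, 2))
Add(Function('U')(Function('m')(-2, -1)), Mul(Function('O')(-16), 335)) = Add(-3, Mul(Pow(Add(-3, -16), Rational(1, 2)), 335)) = Add(-3, Mul(Pow(-19, Rational(1, 2)), 335)) = Add(-3, Mul(Mul(I, Pow(19, Rational(1, 2))), 335)) = Add(-3, Mul(335, I, Pow(19, Rational(1, 2))))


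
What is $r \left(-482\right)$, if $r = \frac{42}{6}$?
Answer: $-3374$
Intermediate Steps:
$r = 7$ ($r = 42 \cdot \frac{1}{6} = 7$)
$r \left(-482\right) = 7 \left(-482\right) = -3374$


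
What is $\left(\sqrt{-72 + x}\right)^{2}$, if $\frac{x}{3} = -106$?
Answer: $-390$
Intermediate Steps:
$x = -318$ ($x = 3 \left(-106\right) = -318$)
$\left(\sqrt{-72 + x}\right)^{2} = \left(\sqrt{-72 - 318}\right)^{2} = \left(\sqrt{-390}\right)^{2} = \left(i \sqrt{390}\right)^{2} = -390$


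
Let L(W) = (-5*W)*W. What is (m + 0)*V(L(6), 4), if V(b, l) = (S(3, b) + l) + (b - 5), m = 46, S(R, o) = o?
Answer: -16606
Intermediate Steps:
L(W) = -5*W²
V(b, l) = -5 + l + 2*b (V(b, l) = (b + l) + (b - 5) = (b + l) + (-5 + b) = -5 + l + 2*b)
(m + 0)*V(L(6), 4) = (46 + 0)*(-5 + 4 + 2*(-5*6²)) = 46*(-5 + 4 + 2*(-5*36)) = 46*(-5 + 4 + 2*(-180)) = 46*(-5 + 4 - 360) = 46*(-361) = -16606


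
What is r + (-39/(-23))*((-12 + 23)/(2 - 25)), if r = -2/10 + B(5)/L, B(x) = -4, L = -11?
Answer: -18834/29095 ≈ -0.64733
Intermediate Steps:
r = 9/55 (r = -2/10 - 4/(-11) = -2*⅒ - 4*(-1/11) = -⅕ + 4/11 = 9/55 ≈ 0.16364)
r + (-39/(-23))*((-12 + 23)/(2 - 25)) = 9/55 + (-39/(-23))*((-12 + 23)/(2 - 25)) = 9/55 + (-39*(-1/23))*(11/(-23)) = 9/55 + 39*(11*(-1/23))/23 = 9/55 + (39/23)*(-11/23) = 9/55 - 429/529 = -18834/29095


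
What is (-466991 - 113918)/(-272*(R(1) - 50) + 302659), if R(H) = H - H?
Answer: -580909/316259 ≈ -1.8368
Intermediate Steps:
R(H) = 0
(-466991 - 113918)/(-272*(R(1) - 50) + 302659) = (-466991 - 113918)/(-272*(0 - 50) + 302659) = -580909/(-272*(-50) + 302659) = -580909/(13600 + 302659) = -580909/316259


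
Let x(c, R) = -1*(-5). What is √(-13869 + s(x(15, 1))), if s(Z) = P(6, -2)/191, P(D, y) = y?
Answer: I*√505955371/191 ≈ 117.77*I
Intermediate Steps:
x(c, R) = 5
s(Z) = -2/191
√(-13869 + s(x(15, 1))) = √(-13869 - 2/191) = √(-2648981/191) = I*√505955371/191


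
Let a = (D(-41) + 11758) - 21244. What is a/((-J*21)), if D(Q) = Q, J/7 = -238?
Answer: -1361/4998 ≈ -0.27231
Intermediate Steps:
J = -1666 (J = 7*(-238) = -1666)
a = -9527 (a = (-41 + 11758) - 21244 = 11717 - 21244 = -9527)
a/((-J*21)) = -9527/(-1*(-1666)*21) = -9527/(1666*21) = -9527/34986 = -9527*1/34986 = -1361/4998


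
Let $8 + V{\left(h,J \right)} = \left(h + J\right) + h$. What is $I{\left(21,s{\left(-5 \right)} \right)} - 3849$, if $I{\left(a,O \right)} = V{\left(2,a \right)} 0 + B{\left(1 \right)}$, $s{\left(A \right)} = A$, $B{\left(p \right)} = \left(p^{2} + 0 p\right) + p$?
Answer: $-3847$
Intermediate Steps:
$B{\left(p \right)} = p + p^{2}$ ($B{\left(p \right)} = \left(p^{2} + 0\right) + p = p^{2} + p = p + p^{2}$)
$V{\left(h,J \right)} = -8 + J + 2 h$ ($V{\left(h,J \right)} = -8 + \left(\left(h + J\right) + h\right) = -8 + \left(\left(J + h\right) + h\right) = -8 + \left(J + 2 h\right) = -8 + J + 2 h$)
$I{\left(a,O \right)} = 2$ ($I{\left(a,O \right)} = \left(-8 + a + 2 \cdot 2\right) 0 + 1 \left(1 + 1\right) = \left(-8 + a + 4\right) 0 + 1 \cdot 2 = \left(-4 + a\right) 0 + 2 = 0 + 2 = 2$)
$I{\left(21,s{\left(-5 \right)} \right)} - 3849 = 2 - 3849 = -3847$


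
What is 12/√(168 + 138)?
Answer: 2*√34/17 ≈ 0.68599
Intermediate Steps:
12/√(168 + 138) = 12/√306 = 12/(3*√34) = (√34/102)*12 = 2*√34/17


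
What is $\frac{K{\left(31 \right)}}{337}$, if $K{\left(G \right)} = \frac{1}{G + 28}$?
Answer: $\frac{1}{19883} \approx 5.0294 \cdot 10^{-5}$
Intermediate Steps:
$K{\left(G \right)} = \frac{1}{28 + G}$
$\frac{K{\left(31 \right)}}{337} = \frac{1}{\left(28 + 31\right) 337} = \frac{1}{59} \cdot \frac{1}{337} = \frac{1}{19883}$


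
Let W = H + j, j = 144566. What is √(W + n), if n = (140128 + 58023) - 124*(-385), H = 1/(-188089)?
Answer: 4*√863336347104363/188089 ≈ 624.87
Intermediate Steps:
H = -1/188089 ≈ -5.3166e-6
n = 245891 (n = 198151 + 47740 = 245891)
W = 27191274373/188089 (W = -1/188089 + 144566 = 27191274373/188089 ≈ 1.4457e+5)
√(W + n) = √(27191274373/188089 + 245891) = √(73440666672/188089) = 4*√863336347104363/188089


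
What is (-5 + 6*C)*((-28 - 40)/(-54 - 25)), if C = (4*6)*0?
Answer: -340/79 ≈ -4.3038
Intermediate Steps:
C = 0 (C = 24*0 = 0)
(-5 + 6*C)*((-28 - 40)/(-54 - 25)) = (-5 + 6*0)*((-28 - 40)/(-54 - 25)) = (-5 + 0)*(-68/(-79)) = -(-340)*(-1)/79 = -5*68/79 = -340/79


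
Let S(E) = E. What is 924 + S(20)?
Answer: 944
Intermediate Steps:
924 + S(20) = 924 + 20 = 944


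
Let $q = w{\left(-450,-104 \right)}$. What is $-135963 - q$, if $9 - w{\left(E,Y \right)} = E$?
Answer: $-136422$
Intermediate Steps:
$w{\left(E,Y \right)} = 9 - E$
$q = 459$ ($q = 9 - -450 = 9 + 450 = 459$)
$-135963 - q = -135963 - 459 = -136422$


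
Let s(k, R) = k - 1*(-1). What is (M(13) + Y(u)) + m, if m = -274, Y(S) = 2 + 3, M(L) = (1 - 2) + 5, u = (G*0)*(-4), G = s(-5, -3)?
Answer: -265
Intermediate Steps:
s(k, R) = 1 + k (s(k, R) = k + 1 = 1 + k)
G = -4 (G = 1 - 5 = -4)
u = 0 (u = -4*0*(-4) = 0*(-4) = 0)
M(L) = 4 (M(L) = -1 + 5 = 4)
Y(S) = 5
(M(13) + Y(u)) + m = (4 + 5) - 274 = 9 - 274 = -265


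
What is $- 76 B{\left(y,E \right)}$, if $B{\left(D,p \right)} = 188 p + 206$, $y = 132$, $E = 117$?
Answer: $-1687352$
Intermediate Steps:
$B{\left(D,p \right)} = 206 + 188 p$
$- 76 B{\left(y,E \right)} = - 76 \left(206 + 188 \cdot 117\right) = - 76 \left(206 + 21996\right) = \left(-76\right) 22202 = -1687352$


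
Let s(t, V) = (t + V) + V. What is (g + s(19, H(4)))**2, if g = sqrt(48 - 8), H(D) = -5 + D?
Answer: 329 + 68*sqrt(10) ≈ 544.04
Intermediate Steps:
s(t, V) = t + 2*V (s(t, V) = (V + t) + V = t + 2*V)
g = 2*sqrt(10) (g = sqrt(40) = 2*sqrt(10) ≈ 6.3246)
(g + s(19, H(4)))**2 = (2*sqrt(10) + (19 + 2*(-5 + 4)))**2 = (2*sqrt(10) + (19 + 2*(-1)))**2 = (2*sqrt(10) + (19 - 2))**2 = (2*sqrt(10) + 17)**2 = (17 + 2*sqrt(10))**2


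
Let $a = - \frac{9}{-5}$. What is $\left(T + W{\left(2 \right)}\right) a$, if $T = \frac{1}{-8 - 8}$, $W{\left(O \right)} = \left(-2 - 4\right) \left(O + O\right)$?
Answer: $- \frac{693}{16} \approx -43.313$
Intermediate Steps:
$a = \frac{9}{5}$ ($a = \left(-9\right) \left(- \frac{1}{5}\right) = \frac{9}{5} \approx 1.8$)
$W{\left(O \right)} = - 12 O$ ($W{\left(O \right)} = - 6 \cdot 2 O = - 12 O$)
$T = - \frac{1}{16}$ ($T = \frac{1}{-16} = - \frac{1}{16} \approx -0.0625$)
$\left(T + W{\left(2 \right)}\right) a = \left(- \frac{1}{16} - 24\right) \frac{9}{5} = \left(- \frac{385}{16}\right) \frac{9}{5} = - \frac{693}{16}$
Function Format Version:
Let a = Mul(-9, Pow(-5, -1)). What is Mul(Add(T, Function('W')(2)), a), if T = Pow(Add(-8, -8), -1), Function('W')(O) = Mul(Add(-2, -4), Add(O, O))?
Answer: Rational(-693, 16) ≈ -43.313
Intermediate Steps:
a = Rational(9, 5) (a = Mul(-9, Rational(-1, 5)) = Rational(9, 5) ≈ 1.8000)
Function('W')(O) = Mul(-12, O) (Function('W')(O) = Mul(-6, Mul(2, O)) = Mul(-12, O))
T = Rational(-1, 16) (T = Pow(-16, -1) = Rational(-1, 16) ≈ -0.062500)
Mul(Add(T, Function('W')(2)), a) = Mul(Add(Rational(-1, 16), Mul(-12, 2)), Rational(9, 5)) = Mul(Add(Rational(-1, 16), -24), Rational(9, 5)) = Mul(Rational(-385, 16), Rational(9, 5)) = Rational(-693, 16)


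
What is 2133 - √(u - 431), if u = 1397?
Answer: 2133 - √966 ≈ 2101.9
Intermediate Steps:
2133 - √(u - 431) = 2133 - √(1397 - 431) = 2133 - √966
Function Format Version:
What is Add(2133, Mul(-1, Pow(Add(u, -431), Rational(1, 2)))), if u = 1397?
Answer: Add(2133, Mul(-1, Pow(966, Rational(1, 2)))) ≈ 2101.9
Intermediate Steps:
Add(2133, Mul(-1, Pow(Add(u, -431), Rational(1, 2)))) = Add(2133, Mul(-1, Pow(Add(1397, -431), Rational(1, 2)))) = Add(2133, Mul(-1, Pow(966, Rational(1, 2))))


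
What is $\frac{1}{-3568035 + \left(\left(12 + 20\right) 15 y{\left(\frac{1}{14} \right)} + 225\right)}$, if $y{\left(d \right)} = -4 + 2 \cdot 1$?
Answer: $- \frac{1}{3568770} \approx -2.8021 \cdot 10^{-7}$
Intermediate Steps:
$y{\left(d \right)} = -2$ ($y{\left(d \right)} = -4 + 2 = -2$)
$\frac{1}{-3568035 + \left(\left(12 + 20\right) 15 y{\left(\frac{1}{14} \right)} + 225\right)} = \frac{1}{-3568035 + \left(\left(12 + 20\right) 15 \left(-2\right) + 225\right)} = \frac{1}{-3568035 + \left(32 \cdot 15 \left(-2\right) + 225\right)} = \frac{1}{-3568035 + \left(480 \left(-2\right) + 225\right)} = \frac{1}{-3568035 + \left(-960 + 225\right)} = \frac{1}{-3568035 - 735} = \frac{1}{-3568770} = - \frac{1}{3568770}$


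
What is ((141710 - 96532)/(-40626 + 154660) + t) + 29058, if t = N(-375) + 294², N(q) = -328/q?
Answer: 2469447696701/21381375 ≈ 1.1550e+5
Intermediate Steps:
t = 32413828/375 (t = -328/(-375) + 294² = -328*(-1/375) + 86436 = 328/375 + 86436 = 32413828/375 ≈ 86437.)
((141710 - 96532)/(-40626 + 154660) + t) + 29058 = ((141710 - 96532)/(-40626 + 154660) + 32413828/375) + 29058 = (45178/114034 + 32413828/375) + 29058 = (45178*(1/114034) + 32413828/375) + 29058 = (22589/57017 + 32413828/375) + 29058 = 1848147701951/21381375 + 29058 = 2469447696701/21381375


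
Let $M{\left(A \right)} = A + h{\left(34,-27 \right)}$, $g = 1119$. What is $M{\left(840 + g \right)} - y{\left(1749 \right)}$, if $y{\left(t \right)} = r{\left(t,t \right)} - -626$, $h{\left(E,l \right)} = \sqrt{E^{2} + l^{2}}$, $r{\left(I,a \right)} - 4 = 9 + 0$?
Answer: $1320 + \sqrt{1885} \approx 1363.4$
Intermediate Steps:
$r{\left(I,a \right)} = 13$ ($r{\left(I,a \right)} = 4 + \left(9 + 0\right) = 4 + 9 = 13$)
$y{\left(t \right)} = 639$ ($y{\left(t \right)} = 13 - -626 = 13 + 626 = 639$)
$M{\left(A \right)} = A + \sqrt{1885}$ ($M{\left(A \right)} = A + \sqrt{34^{2} + \left(-27\right)^{2}} = A + \sqrt{1156 + 729} = A + \sqrt{1885}$)
$M{\left(840 + g \right)} - y{\left(1749 \right)} = \left(\left(840 + 1119\right) + \sqrt{1885}\right) - 639 = \left(1959 + \sqrt{1885}\right) - 639 = 1320 + \sqrt{1885}$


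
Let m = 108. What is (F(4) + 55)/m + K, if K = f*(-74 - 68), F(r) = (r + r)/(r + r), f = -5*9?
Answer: 172544/27 ≈ 6390.5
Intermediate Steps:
f = -45
F(r) = 1 (F(r) = (2*r)/((2*r)) = (2*r)*(1/(2*r)) = 1)
K = 6390 (K = -45*(-74 - 68) = -45*(-142) = 6390)
(F(4) + 55)/m + K = (1 + 55)/108 + 6390 = 56*(1/108) + 6390 = 14/27 + 6390 = 172544/27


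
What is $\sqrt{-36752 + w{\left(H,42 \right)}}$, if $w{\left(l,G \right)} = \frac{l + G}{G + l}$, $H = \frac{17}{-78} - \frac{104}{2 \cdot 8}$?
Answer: $i \sqrt{36751} \approx 191.71 i$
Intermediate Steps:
$H = - \frac{262}{39}$ ($H = 17 \left(- \frac{1}{78}\right) - \frac{104}{16} = - \frac{17}{78} - \frac{13}{2} = - \frac{262}{39} \approx -6.7179$)
$w{\left(l,G \right)} = 1$ ($w{\left(l,G \right)} = \frac{G + l}{G + l} = 1$)
$\sqrt{-36752 + w{\left(H,42 \right)}} = \sqrt{-36752 + 1} = \sqrt{-36751} = i \sqrt{36751}$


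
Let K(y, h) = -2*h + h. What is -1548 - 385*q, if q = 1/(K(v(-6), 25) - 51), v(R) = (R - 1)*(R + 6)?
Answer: -117263/76 ≈ -1542.9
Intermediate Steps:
v(R) = (-1 + R)*(6 + R)
K(y, h) = -h
q = -1/76 (q = 1/(-1*25 - 51) = 1/(-25 - 51) = 1/(-76) = -1/76 ≈ -0.013158)
-1548 - 385*q = -1548 - 385*(-1/76) = -1548 + 385/76 = -117263/76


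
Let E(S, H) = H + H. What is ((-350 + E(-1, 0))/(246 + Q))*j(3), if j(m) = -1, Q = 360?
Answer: 175/303 ≈ 0.57756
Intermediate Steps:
E(S, H) = 2*H
((-350 + E(-1, 0))/(246 + Q))*j(3) = ((-350 + 2*0)/(246 + 360))*(-1) = ((-350 + 0)/606)*(-1) = -350*1/606*(-1) = -175/303*(-1) = 175/303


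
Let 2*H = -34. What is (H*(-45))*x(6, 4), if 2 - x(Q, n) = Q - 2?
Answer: -1530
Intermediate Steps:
H = -17 (H = (1/2)*(-34) = -17)
x(Q, n) = 4 - Q (x(Q, n) = 2 - (Q - 2) = 2 - (-2 + Q) = 2 + (2 - Q) = 4 - Q)
(H*(-45))*x(6, 4) = (-17*(-45))*(4 - 1*6) = 765*(4 - 6) = 765*(-2) = -1530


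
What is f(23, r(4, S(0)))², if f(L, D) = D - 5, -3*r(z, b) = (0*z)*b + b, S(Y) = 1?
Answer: 256/9 ≈ 28.444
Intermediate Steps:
r(z, b) = -b/3 (r(z, b) = -((0*z)*b + b)/3 = -(0*b + b)/3 = -(0 + b)/3 = -b/3)
f(L, D) = -5 + D
f(23, r(4, S(0)))² = (-5 - ⅓*1)² = (-5 - ⅓)² = (-16/3)² = 256/9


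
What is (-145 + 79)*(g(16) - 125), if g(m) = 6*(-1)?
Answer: 8646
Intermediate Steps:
g(m) = -6
(-145 + 79)*(g(16) - 125) = (-145 + 79)*(-6 - 125) = -66*(-131) = 8646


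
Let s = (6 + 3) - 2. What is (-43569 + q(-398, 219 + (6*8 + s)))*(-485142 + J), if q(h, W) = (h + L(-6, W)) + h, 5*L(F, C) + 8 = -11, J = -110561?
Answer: 132153136332/5 ≈ 2.6431e+10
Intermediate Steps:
s = 7 (s = 9 - 2 = 7)
L(F, C) = -19/5 (L(F, C) = -8/5 + (⅕)*(-11) = -8/5 - 11/5 = -19/5)
q(h, W) = -19/5 + 2*h (q(h, W) = (h - 19/5) + h = (-19/5 + h) + h = -19/5 + 2*h)
(-43569 + q(-398, 219 + (6*8 + s)))*(-485142 + J) = (-43569 + (-19/5 + 2*(-398)))*(-485142 - 110561) = (-43569 + (-19/5 - 796))*(-595703) = (-43569 - 3999/5)*(-595703) = -221844/5*(-595703) = 132153136332/5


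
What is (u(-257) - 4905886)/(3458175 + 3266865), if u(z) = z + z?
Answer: -61330/84063 ≈ -0.72957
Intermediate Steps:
u(z) = 2*z
(u(-257) - 4905886)/(3458175 + 3266865) = (2*(-257) - 4905886)/(3458175 + 3266865) = (-514 - 4905886)/6725040 = -4906400*1/6725040 = -61330/84063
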